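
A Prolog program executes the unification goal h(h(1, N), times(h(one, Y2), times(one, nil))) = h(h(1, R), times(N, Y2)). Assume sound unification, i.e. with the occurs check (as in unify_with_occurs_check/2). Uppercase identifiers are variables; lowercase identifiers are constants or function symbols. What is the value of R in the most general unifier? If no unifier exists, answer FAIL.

Decompose h/2: h(1, N) = h(1, R),  times(h(one, Y2), times(one, nil)) = times(N, Y2).
Decompose h/2: 1 = 1,  N = R.
Delete trivial equation 1 = 1.
Bind N := R; substituting into the remaining equation gives: times(h(one, Y2), times(one, nil)) = times(R, Y2).
Decompose times/2: h(one, Y2) = R,  times(one, nil) = Y2.
Bind R := h(one, Y2); no other remaining equation mentions R. Substituting into the earlier binding gives N := h(one, Y2).
Bind Y2 := times(one, nil). Substituting into the earlier bindings gives N := h(one, times(one, nil)), R := h(one, times(one, nil)).
MGU = { N = h(one, times(one, nil)), R = h(one, times(one, nil)), Y2 = times(one, nil) }, so R = h(one, times(one, nil)).

h(one, times(one, nil))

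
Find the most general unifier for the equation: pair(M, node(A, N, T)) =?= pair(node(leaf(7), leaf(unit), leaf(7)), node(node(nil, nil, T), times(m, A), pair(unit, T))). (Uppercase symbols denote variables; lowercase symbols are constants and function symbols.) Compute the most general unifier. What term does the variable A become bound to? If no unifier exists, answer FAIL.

FAIL

Decompose pair/2: M =?= node(leaf(7), leaf(unit), leaf(7)),  node(A, N, T) =?= node(node(nil, nil, T), times(m, A), pair(unit, T)).
Bind M := node(leaf(7), leaf(unit), leaf(7)); no other remaining equation mentions M.
Decompose node/3: A =?= node(nil, nil, T),  N =?= times(m, A),  T =?= pair(unit, T).
Bind A := node(nil, nil, T); substituting into the one remaining equation that mentions A gives: N =?= times(m, node(nil, nil, T)).
Bind N := times(m, node(nil, nil, T)); no other remaining equation mentions N.
Occurs check fails: T occurs in pair(unit, T); the equation T =?= pair(unit, T) has no finite solution.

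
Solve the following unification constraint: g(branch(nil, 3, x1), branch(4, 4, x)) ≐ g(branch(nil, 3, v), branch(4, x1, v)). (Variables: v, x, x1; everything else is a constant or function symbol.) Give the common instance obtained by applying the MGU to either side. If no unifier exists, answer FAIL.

Decompose g/2: branch(nil, 3, x1) ≐ branch(nil, 3, v),  branch(4, 4, x) ≐ branch(4, x1, v).
Decompose branch/3: nil ≐ nil,  3 ≐ 3,  x1 ≐ v.
Delete trivial equation nil ≐ nil.
Delete trivial equation 3 ≐ 3.
Bind x1 := v; substituting into the remaining equation gives: branch(4, 4, x) ≐ branch(4, v, v).
Decompose branch/3: 4 ≐ 4,  4 ≐ v,  x ≐ v.
Delete trivial equation 4 ≐ 4.
Bind v := 4; substituting into the remaining equation gives: x ≐ 4. Substituting into the earlier binding gives x1 := 4.
Bind x := 4.
Applying the MGU to either side gives g(branch(nil, 3, 4), branch(4, 4, 4)).

g(branch(nil, 3, 4), branch(4, 4, 4))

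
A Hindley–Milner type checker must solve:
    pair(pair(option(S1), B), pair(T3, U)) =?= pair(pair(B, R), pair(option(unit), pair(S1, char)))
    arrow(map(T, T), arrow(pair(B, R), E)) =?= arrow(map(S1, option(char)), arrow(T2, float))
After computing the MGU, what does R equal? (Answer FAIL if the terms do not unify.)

Decompose pair/2: pair(option(S1), B) =?= pair(B, R),  pair(T3, U) =?= pair(option(unit), pair(S1, char)).
Decompose pair/2: option(S1) =?= B,  B =?= R.
Bind B := option(S1); substituting into the 2 remaining equations that mention B gives: option(S1) =?= R,  arrow(map(T, T), arrow(pair(option(S1), R), E)) =?= arrow(map(S1, option(char)), arrow(T2, float)).
Bind R := option(S1); substituting into the one remaining equation that mentions R gives: arrow(map(T, T), arrow(pair(option(S1), option(S1)), E)) =?= arrow(map(S1, option(char)), arrow(T2, float)).
Decompose pair/2: T3 =?= option(unit),  U =?= pair(S1, char).
Bind T3 := option(unit); no other remaining equation mentions T3.
Bind U := pair(S1, char); no other remaining equation mentions U.
Decompose arrow/2: map(T, T) =?= map(S1, option(char)),  arrow(pair(option(S1), option(S1)), E) =?= arrow(T2, float).
Decompose map/2: T =?= S1,  T =?= option(char).
Bind T := S1; substituting into the one remaining equation that mentions T gives: S1 =?= option(char).
Bind S1 := option(char); substituting into the remaining equation gives: arrow(pair(option(option(char)), option(option(char))), E) =?= arrow(T2, float). Substituting into the earlier bindings gives B := option(option(char)), R := option(option(char)), U := pair(option(char), char), T := option(char).
Decompose arrow/2: pair(option(option(char)), option(option(char))) =?= T2,  E =?= float.
Bind T2 := pair(option(option(char)), option(option(char))); no other remaining equation mentions T2.
Bind E := float.
MGU = { B := option(option(char)), R := option(option(char)), T3 := option(unit), U := pair(option(char), char), T := option(char), S1 := option(char), T2 := pair(option(option(char)), option(option(char))), E := float }, so R := option(option(char)).

option(option(char))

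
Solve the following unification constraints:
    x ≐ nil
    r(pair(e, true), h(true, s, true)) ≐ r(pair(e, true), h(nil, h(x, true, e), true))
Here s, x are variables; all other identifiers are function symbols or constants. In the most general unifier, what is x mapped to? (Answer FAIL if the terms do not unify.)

Bind x := nil; substituting into the remaining equation gives: r(pair(e, true), h(true, s, true)) ≐ r(pair(e, true), h(nil, h(nil, true, e), true)).
Decompose r/2: pair(e, true) ≐ pair(e, true),  h(true, s, true) ≐ h(nil, h(nil, true, e), true).
Delete trivial equation pair(e, true) ≐ pair(e, true).
Decompose h/3: true ≐ nil,  s ≐ h(nil, true, e),  true ≐ true.
Clash: constants true and nil differ; no unifier exists.

FAIL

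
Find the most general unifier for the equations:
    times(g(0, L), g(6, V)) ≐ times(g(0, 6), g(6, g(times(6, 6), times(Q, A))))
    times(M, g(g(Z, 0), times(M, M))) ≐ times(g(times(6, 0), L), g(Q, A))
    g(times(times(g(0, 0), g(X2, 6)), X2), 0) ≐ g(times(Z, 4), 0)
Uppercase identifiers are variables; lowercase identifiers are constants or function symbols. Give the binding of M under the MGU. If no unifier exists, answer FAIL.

Decompose times/2: g(0, L) ≐ g(0, 6),  g(6, V) ≐ g(6, g(times(6, 6), times(Q, A))).
Decompose g/2: 0 ≐ 0,  L ≐ 6.
Delete trivial equation 0 ≐ 0.
Bind L := 6; substituting into the one remaining equation that mentions L gives: times(M, g(g(Z, 0), times(M, M))) ≐ times(g(times(6, 0), 6), g(Q, A)).
Decompose g/2: 6 ≐ 6,  V ≐ g(times(6, 6), times(Q, A)).
Delete trivial equation 6 ≐ 6.
Bind V := g(times(6, 6), times(Q, A)); no other remaining equation mentions V.
Decompose times/2: M ≐ g(times(6, 0), 6),  g(g(Z, 0), times(M, M)) ≐ g(Q, A).
Bind M := g(times(6, 0), 6); substituting into the one remaining equation that mentions M gives: g(g(Z, 0), times(g(times(6, 0), 6), g(times(6, 0), 6))) ≐ g(Q, A).
Decompose g/2: g(Z, 0) ≐ Q,  times(g(times(6, 0), 6), g(times(6, 0), 6)) ≐ A.
Bind Q := g(Z, 0); no other remaining equation mentions Q. Substituting into the earlier binding gives V := g(times(6, 6), times(g(Z, 0), A)).
Bind A := times(g(times(6, 0), 6), g(times(6, 0), 6)); no other remaining equation mentions A. Substituting into the earlier binding gives V := g(times(6, 6), times(g(Z, 0), times(g(times(6, 0), 6), g(times(6, 0), 6)))).
Decompose g/2: times(times(g(0, 0), g(X2, 6)), X2) ≐ times(Z, 4),  0 ≐ 0.
Decompose times/2: times(g(0, 0), g(X2, 6)) ≐ Z,  X2 ≐ 4.
Bind Z := times(g(0, 0), g(X2, 6)); no other remaining equation mentions Z. Substituting into the earlier bindings gives V := g(times(6, 6), times(g(times(g(0, 0), g(X2, 6)), 0), times(g(times(6, 0), 6), g(times(6, 0), 6)))), Q := g(times(g(0, 0), g(X2, 6)), 0).
Bind X2 := 4; no other remaining equation mentions X2. Substituting into the earlier bindings gives V := g(times(6, 6), times(g(times(g(0, 0), g(4, 6)), 0), times(g(times(6, 0), 6), g(times(6, 0), 6)))), Q := g(times(g(0, 0), g(4, 6)), 0), Z := times(g(0, 0), g(4, 6)).
Delete trivial equation 0 ≐ 0.
MGU = { L -> 6, V -> g(times(6, 6), times(g(times(g(0, 0), g(4, 6)), 0), times(g(times(6, 0), 6), g(times(6, 0), 6)))), M -> g(times(6, 0), 6), Q -> g(times(g(0, 0), g(4, 6)), 0), A -> times(g(times(6, 0), 6), g(times(6, 0), 6)), Z -> times(g(0, 0), g(4, 6)), X2 -> 4 }, so M -> g(times(6, 0), 6).

g(times(6, 0), 6)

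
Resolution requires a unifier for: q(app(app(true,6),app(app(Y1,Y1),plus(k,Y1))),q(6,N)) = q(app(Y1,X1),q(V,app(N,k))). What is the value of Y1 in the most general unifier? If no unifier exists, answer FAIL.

Decompose q/2: app(app(true,6),app(app(Y1,Y1),plus(k,Y1))) = app(Y1,X1),  q(6,N) = q(V,app(N,k)).
Decompose app/2: app(true,6) = Y1,  app(app(Y1,Y1),plus(k,Y1)) = X1.
Bind Y1 := app(true,6); substituting into the one remaining equation that mentions Y1 gives: app(app(app(true,6),app(true,6)),plus(k,app(true,6))) = X1.
Bind X1 := app(app(app(true,6),app(true,6)),plus(k,app(true,6))); no other remaining equation mentions X1.
Decompose q/2: 6 = V,  N = app(N,k).
Bind V := 6; no other remaining equation mentions V.
Occurs check fails: N occurs in app(N,k); the equation N = app(N,k) has no finite solution.

FAIL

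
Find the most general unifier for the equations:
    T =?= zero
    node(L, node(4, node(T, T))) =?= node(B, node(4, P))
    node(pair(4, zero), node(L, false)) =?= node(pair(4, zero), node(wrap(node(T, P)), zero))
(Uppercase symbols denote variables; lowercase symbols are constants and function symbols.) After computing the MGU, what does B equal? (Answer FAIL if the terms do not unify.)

Bind T := zero; substituting into the remaining equations gives: node(L, node(4, node(zero, zero))) =?= node(B, node(4, P)),  node(pair(4, zero), node(L, false)) =?= node(pair(4, zero), node(wrap(node(zero, P)), zero)).
Decompose node/2: L =?= B,  node(4, node(zero, zero)) =?= node(4, P).
Bind L := B; substituting into the one remaining equation that mentions L gives: node(pair(4, zero), node(B, false)) =?= node(pair(4, zero), node(wrap(node(zero, P)), zero)).
Decompose node/2: 4 =?= 4,  node(zero, zero) =?= P.
Delete trivial equation 4 =?= 4.
Bind P := node(zero, zero); substituting into the remaining equation gives: node(pair(4, zero), node(B, false)) =?= node(pair(4, zero), node(wrap(node(zero, node(zero, zero))), zero)).
Decompose node/2: pair(4, zero) =?= pair(4, zero),  node(B, false) =?= node(wrap(node(zero, node(zero, zero))), zero).
Delete trivial equation pair(4, zero) =?= pair(4, zero).
Decompose node/2: B =?= wrap(node(zero, node(zero, zero))),  false =?= zero.
Bind B := wrap(node(zero, node(zero, zero))); no other remaining equation mentions B. Substituting into the earlier binding gives L := wrap(node(zero, node(zero, zero))).
Clash: constants false and zero differ; no unifier exists.

FAIL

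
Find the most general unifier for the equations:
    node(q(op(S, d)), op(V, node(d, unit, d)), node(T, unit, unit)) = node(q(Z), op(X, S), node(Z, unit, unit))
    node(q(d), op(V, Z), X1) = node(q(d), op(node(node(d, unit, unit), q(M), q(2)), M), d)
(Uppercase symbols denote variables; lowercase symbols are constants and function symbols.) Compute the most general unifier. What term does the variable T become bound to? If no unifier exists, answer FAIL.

op(node(d, unit, d), d)

Decompose node/3: q(op(S, d)) = q(Z),  op(V, node(d, unit, d)) = op(X, S),  node(T, unit, unit) = node(Z, unit, unit).
Decompose q/1: op(S, d) = Z.
Bind Z := op(S, d); substituting into the 2 remaining equations that mention Z gives: node(T, unit, unit) = node(op(S, d), unit, unit),  node(q(d), op(V, op(S, d)), X1) = node(q(d), op(node(node(d, unit, unit), q(M), q(2)), M), d).
Decompose op/2: V = X,  node(d, unit, d) = S.
Bind V := X; substituting into the one remaining equation that mentions V gives: node(q(d), op(X, op(S, d)), X1) = node(q(d), op(node(node(d, unit, unit), q(M), q(2)), M), d).
Bind S := node(d, unit, d); substituting into the remaining equations gives: node(T, unit, unit) = node(op(node(d, unit, d), d), unit, unit),  node(q(d), op(X, op(node(d, unit, d), d)), X1) = node(q(d), op(node(node(d, unit, unit), q(M), q(2)), M), d). Substituting into the earlier binding gives Z := op(node(d, unit, d), d).
Decompose node/3: T = op(node(d, unit, d), d),  unit = unit,  unit = unit.
Bind T := op(node(d, unit, d), d); no other remaining equation mentions T.
Delete trivial equation unit = unit.
Delete trivial equation unit = unit.
Decompose node/3: q(d) = q(d),  op(X, op(node(d, unit, d), d)) = op(node(node(d, unit, unit), q(M), q(2)), M),  X1 = d.
Delete trivial equation q(d) = q(d).
Decompose op/2: X = node(node(d, unit, unit), q(M), q(2)),  op(node(d, unit, d), d) = M.
Bind X := node(node(d, unit, unit), q(M), q(2)); no other remaining equation mentions X. Substituting into the earlier binding gives V := node(node(d, unit, unit), q(M), q(2)).
Bind M := op(node(d, unit, d), d); no other remaining equation mentions M. Substituting into the earlier bindings gives V := node(node(d, unit, unit), q(op(node(d, unit, d), d)), q(2)), X := node(node(d, unit, unit), q(op(node(d, unit, d), d)), q(2)).
Bind X1 := d.
MGU = { Z -> op(node(d, unit, d), d), V -> node(node(d, unit, unit), q(op(node(d, unit, d), d)), q(2)), S -> node(d, unit, d), T -> op(node(d, unit, d), d), X -> node(node(d, unit, unit), q(op(node(d, unit, d), d)), q(2)), M -> op(node(d, unit, d), d), X1 -> d }, so T -> op(node(d, unit, d), d).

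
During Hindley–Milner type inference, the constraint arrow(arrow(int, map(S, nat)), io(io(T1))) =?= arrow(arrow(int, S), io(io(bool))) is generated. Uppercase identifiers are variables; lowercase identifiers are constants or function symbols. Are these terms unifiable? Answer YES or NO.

NO

Decompose arrow/2: arrow(int, map(S, nat)) =?= arrow(int, S),  io(io(T1)) =?= io(io(bool)).
Decompose arrow/2: int =?= int,  map(S, nat) =?= S.
Delete trivial equation int =?= int.
Occurs check fails: S occurs in map(S, nat); the equation S =?= map(S, nat) has no finite solution.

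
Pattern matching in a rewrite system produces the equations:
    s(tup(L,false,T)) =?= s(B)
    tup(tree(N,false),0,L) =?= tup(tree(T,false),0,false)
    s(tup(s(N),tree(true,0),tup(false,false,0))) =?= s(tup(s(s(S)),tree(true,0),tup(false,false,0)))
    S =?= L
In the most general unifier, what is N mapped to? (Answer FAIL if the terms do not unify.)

s(false)

Decompose s/1: tup(L,false,T) =?= B.
Bind B := tup(L,false,T); no other remaining equation mentions B.
Decompose tup/3: tree(N,false) =?= tree(T,false),  0 =?= 0,  L =?= false.
Decompose tree/2: N =?= T,  false =?= false.
Bind N := T; substituting into the one remaining equation that mentions N gives: s(tup(s(T),tree(true,0),tup(false,false,0))) =?= s(tup(s(s(S)),tree(true,0),tup(false,false,0))).
Delete trivial equation false =?= false.
Delete trivial equation 0 =?= 0.
Bind L := false; substituting into the one remaining equation that mentions L gives: S =?= false. Substituting into the earlier binding gives B := tup(false,false,T).
Decompose s/1: tup(s(T),tree(true,0),tup(false,false,0)) =?= tup(s(s(S)),tree(true,0),tup(false,false,0)).
Decompose tup/3: s(T) =?= s(s(S)),  tree(true,0) =?= tree(true,0),  tup(false,false,0) =?= tup(false,false,0).
Decompose s/1: T =?= s(S).
Bind T := s(S); no other remaining equation mentions T. Substituting into the earlier bindings gives B := tup(false,false,s(S)), N := s(S).
Delete trivial equation tree(true,0) =?= tree(true,0).
Delete trivial equation tup(false,false,0) =?= tup(false,false,0).
Bind S := false. Substituting into the earlier bindings gives B := tup(false,false,s(false)), N := s(false), T := s(false).
MGU = { B := tup(false,false,s(false)), N := s(false), L := false, T := s(false), S := false }, so N := s(false).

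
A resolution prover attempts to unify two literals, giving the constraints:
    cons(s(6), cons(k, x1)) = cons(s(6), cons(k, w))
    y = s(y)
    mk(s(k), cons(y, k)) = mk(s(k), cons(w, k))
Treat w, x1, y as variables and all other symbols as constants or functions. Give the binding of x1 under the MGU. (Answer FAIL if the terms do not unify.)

FAIL

Decompose cons/2: s(6) = s(6),  cons(k, x1) = cons(k, w).
Delete trivial equation s(6) = s(6).
Decompose cons/2: k = k,  x1 = w.
Delete trivial equation k = k.
Bind x1 := w; no other remaining equation mentions x1.
Occurs check fails: y occurs in s(y); the equation y = s(y) has no finite solution.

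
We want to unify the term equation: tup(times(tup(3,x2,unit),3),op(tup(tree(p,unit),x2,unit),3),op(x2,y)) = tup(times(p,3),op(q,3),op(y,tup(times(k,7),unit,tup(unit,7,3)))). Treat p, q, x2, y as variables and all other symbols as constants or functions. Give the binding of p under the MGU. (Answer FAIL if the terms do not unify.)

tup(3,tup(times(k,7),unit,tup(unit,7,3)),unit)

Decompose tup/3: times(tup(3,x2,unit),3) = times(p,3),  op(tup(tree(p,unit),x2,unit),3) = op(q,3),  op(x2,y) = op(y,tup(times(k,7),unit,tup(unit,7,3))).
Decompose times/2: tup(3,x2,unit) = p,  3 = 3.
Bind p := tup(3,x2,unit); substituting into the one remaining equation that mentions p gives: op(tup(tree(tup(3,x2,unit),unit),x2,unit),3) = op(q,3).
Delete trivial equation 3 = 3.
Decompose op/2: tup(tree(tup(3,x2,unit),unit),x2,unit) = q,  3 = 3.
Bind q := tup(tree(tup(3,x2,unit),unit),x2,unit); no other remaining equation mentions q.
Delete trivial equation 3 = 3.
Decompose op/2: x2 = y,  y = tup(times(k,7),unit,tup(unit,7,3)).
Bind x2 := y; no other remaining equation mentions x2. Substituting into the earlier bindings gives p := tup(3,y,unit), q := tup(tree(tup(3,y,unit),unit),y,unit).
Bind y := tup(times(k,7),unit,tup(unit,7,3)). Substituting into the earlier bindings gives p := tup(3,tup(times(k,7),unit,tup(unit,7,3)),unit), q := tup(tree(tup(3,tup(times(k,7),unit,tup(unit,7,3)),unit),unit),tup(times(k,7),unit,tup(unit,7,3)),unit), x2 := tup(times(k,7),unit,tup(unit,7,3)).
MGU = { p := tup(3,tup(times(k,7),unit,tup(unit,7,3)),unit), q := tup(tree(tup(3,tup(times(k,7),unit,tup(unit,7,3)),unit),unit),tup(times(k,7),unit,tup(unit,7,3)),unit), x2 := tup(times(k,7),unit,tup(unit,7,3)), y := tup(times(k,7),unit,tup(unit,7,3)) }, so p := tup(3,tup(times(k,7),unit,tup(unit,7,3)),unit).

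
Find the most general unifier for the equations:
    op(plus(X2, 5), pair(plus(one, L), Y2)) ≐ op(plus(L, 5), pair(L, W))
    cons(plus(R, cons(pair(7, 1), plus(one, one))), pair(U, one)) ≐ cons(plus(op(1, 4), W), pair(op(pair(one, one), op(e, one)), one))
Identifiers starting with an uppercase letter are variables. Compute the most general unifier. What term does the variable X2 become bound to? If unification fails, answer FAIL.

FAIL

Decompose op/2: plus(X2, 5) ≐ plus(L, 5),  pair(plus(one, L), Y2) ≐ pair(L, W).
Decompose plus/2: X2 ≐ L,  5 ≐ 5.
Bind X2 := L; no other remaining equation mentions X2.
Delete trivial equation 5 ≐ 5.
Decompose pair/2: plus(one, L) ≐ L,  Y2 ≐ W.
Occurs check fails: L occurs in plus(one, L); the equation L ≐ plus(one, L) has no finite solution.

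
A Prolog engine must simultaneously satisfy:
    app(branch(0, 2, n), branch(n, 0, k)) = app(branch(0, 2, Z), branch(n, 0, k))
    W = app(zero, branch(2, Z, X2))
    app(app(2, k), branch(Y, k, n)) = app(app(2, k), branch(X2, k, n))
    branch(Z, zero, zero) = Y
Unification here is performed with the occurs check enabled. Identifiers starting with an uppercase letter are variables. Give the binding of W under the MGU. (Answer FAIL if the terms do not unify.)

Decompose app/2: branch(0, 2, n) = branch(0, 2, Z),  branch(n, 0, k) = branch(n, 0, k).
Decompose branch/3: 0 = 0,  2 = 2,  n = Z.
Delete trivial equation 0 = 0.
Delete trivial equation 2 = 2.
Bind Z := n; substituting into the 2 remaining equations that mention Z gives: W = app(zero, branch(2, n, X2)),  branch(n, zero, zero) = Y.
Delete trivial equation branch(n, 0, k) = branch(n, 0, k).
Bind W := app(zero, branch(2, n, X2)); no other remaining equation mentions W.
Decompose app/2: app(2, k) = app(2, k),  branch(Y, k, n) = branch(X2, k, n).
Delete trivial equation app(2, k) = app(2, k).
Decompose branch/3: Y = X2,  k = k,  n = n.
Bind Y := X2; substituting into the one remaining equation that mentions Y gives: branch(n, zero, zero) = X2.
Delete trivial equation k = k.
Delete trivial equation n = n.
Bind X2 := branch(n, zero, zero). Substituting into the earlier bindings gives W := app(zero, branch(2, n, branch(n, zero, zero))), Y := branch(n, zero, zero).
MGU = { Z ↦ n, W ↦ app(zero, branch(2, n, branch(n, zero, zero))), Y ↦ branch(n, zero, zero), X2 ↦ branch(n, zero, zero) }, so W ↦ app(zero, branch(2, n, branch(n, zero, zero))).

app(zero, branch(2, n, branch(n, zero, zero)))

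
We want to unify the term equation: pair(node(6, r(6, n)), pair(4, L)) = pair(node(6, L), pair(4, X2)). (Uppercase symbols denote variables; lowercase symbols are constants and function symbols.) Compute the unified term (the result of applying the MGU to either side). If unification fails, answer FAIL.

Decompose pair/2: node(6, r(6, n)) = node(6, L),  pair(4, L) = pair(4, X2).
Decompose node/2: 6 = 6,  r(6, n) = L.
Delete trivial equation 6 = 6.
Bind L := r(6, n); substituting into the remaining equation gives: pair(4, r(6, n)) = pair(4, X2).
Decompose pair/2: 4 = 4,  r(6, n) = X2.
Delete trivial equation 4 = 4.
Bind X2 := r(6, n).
Applying the MGU to either side gives pair(node(6, r(6, n)), pair(4, r(6, n))).

pair(node(6, r(6, n)), pair(4, r(6, n)))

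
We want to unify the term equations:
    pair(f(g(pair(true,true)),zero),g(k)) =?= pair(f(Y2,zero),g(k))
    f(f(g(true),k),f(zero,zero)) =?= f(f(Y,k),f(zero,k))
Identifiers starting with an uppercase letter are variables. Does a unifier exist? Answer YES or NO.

NO

Decompose pair/2: f(g(pair(true,true)),zero) =?= f(Y2,zero),  g(k) =?= g(k).
Decompose f/2: g(pair(true,true)) =?= Y2,  zero =?= zero.
Bind Y2 := g(pair(true,true)); no other remaining equation mentions Y2.
Delete trivial equation zero =?= zero.
Delete trivial equation g(k) =?= g(k).
Decompose f/2: f(g(true),k) =?= f(Y,k),  f(zero,zero) =?= f(zero,k).
Decompose f/2: g(true) =?= Y,  k =?= k.
Bind Y := g(true); no other remaining equation mentions Y.
Delete trivial equation k =?= k.
Decompose f/2: zero =?= zero,  zero =?= k.
Delete trivial equation zero =?= zero.
Clash: constants zero and k differ; no unifier exists.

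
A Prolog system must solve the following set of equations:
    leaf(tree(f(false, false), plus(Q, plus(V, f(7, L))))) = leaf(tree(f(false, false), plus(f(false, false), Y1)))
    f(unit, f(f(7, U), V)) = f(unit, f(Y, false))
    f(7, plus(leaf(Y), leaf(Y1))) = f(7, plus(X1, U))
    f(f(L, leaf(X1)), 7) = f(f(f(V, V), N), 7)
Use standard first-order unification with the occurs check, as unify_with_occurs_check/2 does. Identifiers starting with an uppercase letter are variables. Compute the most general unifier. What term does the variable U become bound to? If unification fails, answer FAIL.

Decompose leaf/1: tree(f(false, false), plus(Q, plus(V, f(7, L)))) = tree(f(false, false), plus(f(false, false), Y1)).
Decompose tree/2: f(false, false) = f(false, false),  plus(Q, plus(V, f(7, L))) = plus(f(false, false), Y1).
Delete trivial equation f(false, false) = f(false, false).
Decompose plus/2: Q = f(false, false),  plus(V, f(7, L)) = Y1.
Bind Q := f(false, false); no other remaining equation mentions Q.
Bind Y1 := plus(V, f(7, L)); substituting into the one remaining equation that mentions Y1 gives: f(7, plus(leaf(Y), leaf(plus(V, f(7, L))))) = f(7, plus(X1, U)).
Decompose f/2: unit = unit,  f(f(7, U), V) = f(Y, false).
Delete trivial equation unit = unit.
Decompose f/2: f(7, U) = Y,  V = false.
Bind Y := f(7, U); substituting into the one remaining equation that mentions Y gives: f(7, plus(leaf(f(7, U)), leaf(plus(V, f(7, L))))) = f(7, plus(X1, U)).
Bind V := false; substituting into the remaining equations gives: f(7, plus(leaf(f(7, U)), leaf(plus(false, f(7, L))))) = f(7, plus(X1, U)),  f(f(L, leaf(X1)), 7) = f(f(f(false, false), N), 7). Substituting into the earlier binding gives Y1 := plus(false, f(7, L)).
Decompose f/2: 7 = 7,  plus(leaf(f(7, U)), leaf(plus(false, f(7, L)))) = plus(X1, U).
Delete trivial equation 7 = 7.
Decompose plus/2: leaf(f(7, U)) = X1,  leaf(plus(false, f(7, L))) = U.
Bind X1 := leaf(f(7, U)); substituting into the one remaining equation that mentions X1 gives: f(f(L, leaf(leaf(f(7, U)))), 7) = f(f(f(false, false), N), 7).
Bind U := leaf(plus(false, f(7, L))); substituting into the remaining equation gives: f(f(L, leaf(leaf(f(7, leaf(plus(false, f(7, L))))))), 7) = f(f(f(false, false), N), 7). Substituting into the earlier bindings gives Y := f(7, leaf(plus(false, f(7, L)))), X1 := leaf(f(7, leaf(plus(false, f(7, L))))).
Decompose f/2: f(L, leaf(leaf(f(7, leaf(plus(false, f(7, L))))))) = f(f(false, false), N),  7 = 7.
Decompose f/2: L = f(false, false),  leaf(leaf(f(7, leaf(plus(false, f(7, L)))))) = N.
Bind L := f(false, false); substituting into the one remaining equation that mentions L gives: leaf(leaf(f(7, leaf(plus(false, f(7, f(false, false))))))) = N. Substituting into the earlier bindings gives Y1 := plus(false, f(7, f(false, false))), Y := f(7, leaf(plus(false, f(7, f(false, false))))), X1 := leaf(f(7, leaf(plus(false, f(7, f(false, false)))))), U := leaf(plus(false, f(7, f(false, false)))).
Bind N := leaf(leaf(f(7, leaf(plus(false, f(7, f(false, false))))))); no other remaining equation mentions N.
Delete trivial equation 7 = 7.
MGU = { Q = f(false, false), Y1 = plus(false, f(7, f(false, false))), Y = f(7, leaf(plus(false, f(7, f(false, false))))), V = false, X1 = leaf(f(7, leaf(plus(false, f(7, f(false, false)))))), U = leaf(plus(false, f(7, f(false, false)))), L = f(false, false), N = leaf(leaf(f(7, leaf(plus(false, f(7, f(false, false))))))) }, so U = leaf(plus(false, f(7, f(false, false)))).

leaf(plus(false, f(7, f(false, false))))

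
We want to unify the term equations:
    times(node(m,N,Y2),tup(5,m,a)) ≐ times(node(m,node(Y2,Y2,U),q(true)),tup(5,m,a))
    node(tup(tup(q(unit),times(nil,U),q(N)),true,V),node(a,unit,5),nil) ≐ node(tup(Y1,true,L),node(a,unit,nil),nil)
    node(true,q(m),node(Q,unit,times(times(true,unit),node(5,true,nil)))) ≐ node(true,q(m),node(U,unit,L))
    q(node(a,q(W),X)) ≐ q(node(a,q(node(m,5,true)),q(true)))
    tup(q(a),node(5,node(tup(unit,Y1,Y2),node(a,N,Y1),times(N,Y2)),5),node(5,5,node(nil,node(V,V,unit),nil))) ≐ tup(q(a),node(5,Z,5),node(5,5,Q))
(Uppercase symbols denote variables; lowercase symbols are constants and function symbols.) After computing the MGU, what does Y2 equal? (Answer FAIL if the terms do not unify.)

Decompose times/2: node(m,N,Y2) ≐ node(m,node(Y2,Y2,U),q(true)),  tup(5,m,a) ≐ tup(5,m,a).
Decompose node/3: m ≐ m,  N ≐ node(Y2,Y2,U),  Y2 ≐ q(true).
Delete trivial equation m ≐ m.
Bind N := node(Y2,Y2,U); substituting into the 2 remaining equations that mention N gives: node(tup(tup(q(unit),times(nil,U),q(node(Y2,Y2,U))),true,V),node(a,unit,5),nil) ≐ node(tup(Y1,true,L),node(a,unit,nil),nil),  tup(q(a),node(5,node(tup(unit,Y1,Y2),node(a,node(Y2,Y2,U),Y1),times(node(Y2,Y2,U),Y2)),5),node(5,5,node(nil,node(V,V,unit),nil))) ≐ tup(q(a),node(5,Z,5),node(5,5,Q)).
Bind Y2 := q(true); substituting into the 2 remaining equations that mention Y2 gives: node(tup(tup(q(unit),times(nil,U),q(node(q(true),q(true),U))),true,V),node(a,unit,5),nil) ≐ node(tup(Y1,true,L),node(a,unit,nil),nil),  tup(q(a),node(5,node(tup(unit,Y1,q(true)),node(a,node(q(true),q(true),U),Y1),times(node(q(true),q(true),U),q(true))),5),node(5,5,node(nil,node(V,V,unit),nil))) ≐ tup(q(a),node(5,Z,5),node(5,5,Q)). Substituting into the earlier binding gives N := node(q(true),q(true),U).
Delete trivial equation tup(5,m,a) ≐ tup(5,m,a).
Decompose node/3: tup(tup(q(unit),times(nil,U),q(node(q(true),q(true),U))),true,V) ≐ tup(Y1,true,L),  node(a,unit,5) ≐ node(a,unit,nil),  nil ≐ nil.
Decompose tup/3: tup(q(unit),times(nil,U),q(node(q(true),q(true),U))) ≐ Y1,  true ≐ true,  V ≐ L.
Bind Y1 := tup(q(unit),times(nil,U),q(node(q(true),q(true),U))); substituting into the one remaining equation that mentions Y1 gives: tup(q(a),node(5,node(tup(unit,tup(q(unit),times(nil,U),q(node(q(true),q(true),U))),q(true)),node(a,node(q(true),q(true),U),tup(q(unit),times(nil,U),q(node(q(true),q(true),U)))),times(node(q(true),q(true),U),q(true))),5),node(5,5,node(nil,node(V,V,unit),nil))) ≐ tup(q(a),node(5,Z,5),node(5,5,Q)).
Delete trivial equation true ≐ true.
Bind V := L; substituting into the one remaining equation that mentions V gives: tup(q(a),node(5,node(tup(unit,tup(q(unit),times(nil,U),q(node(q(true),q(true),U))),q(true)),node(a,node(q(true),q(true),U),tup(q(unit),times(nil,U),q(node(q(true),q(true),U)))),times(node(q(true),q(true),U),q(true))),5),node(5,5,node(nil,node(L,L,unit),nil))) ≐ tup(q(a),node(5,Z,5),node(5,5,Q)).
Decompose node/3: a ≐ a,  unit ≐ unit,  5 ≐ nil.
Delete trivial equation a ≐ a.
Delete trivial equation unit ≐ unit.
Clash: constants 5 and nil differ; no unifier exists.

FAIL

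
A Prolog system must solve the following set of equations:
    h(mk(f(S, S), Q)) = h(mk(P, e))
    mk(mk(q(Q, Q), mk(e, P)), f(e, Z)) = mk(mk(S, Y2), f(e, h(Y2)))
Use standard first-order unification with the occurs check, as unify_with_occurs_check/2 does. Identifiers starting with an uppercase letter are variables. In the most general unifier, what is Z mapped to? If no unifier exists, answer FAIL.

Decompose h/1: mk(f(S, S), Q) = mk(P, e).
Decompose mk/2: f(S, S) = P,  Q = e.
Bind P := f(S, S); substituting into the one remaining equation that mentions P gives: mk(mk(q(Q, Q), mk(e, f(S, S))), f(e, Z)) = mk(mk(S, Y2), f(e, h(Y2))).
Bind Q := e; substituting into the remaining equation gives: mk(mk(q(e, e), mk(e, f(S, S))), f(e, Z)) = mk(mk(S, Y2), f(e, h(Y2))).
Decompose mk/2: mk(q(e, e), mk(e, f(S, S))) = mk(S, Y2),  f(e, Z) = f(e, h(Y2)).
Decompose mk/2: q(e, e) = S,  mk(e, f(S, S)) = Y2.
Bind S := q(e, e); substituting into the one remaining equation that mentions S gives: mk(e, f(q(e, e), q(e, e))) = Y2. Substituting into the earlier binding gives P := f(q(e, e), q(e, e)).
Bind Y2 := mk(e, f(q(e, e), q(e, e))); substituting into the remaining equation gives: f(e, Z) = f(e, h(mk(e, f(q(e, e), q(e, e))))).
Decompose f/2: e = e,  Z = h(mk(e, f(q(e, e), q(e, e)))).
Delete trivial equation e = e.
Bind Z := h(mk(e, f(q(e, e), q(e, e)))).
MGU = { P -> f(q(e, e), q(e, e)), Q -> e, S -> q(e, e), Y2 -> mk(e, f(q(e, e), q(e, e))), Z -> h(mk(e, f(q(e, e), q(e, e)))) }, so Z -> h(mk(e, f(q(e, e), q(e, e)))).

h(mk(e, f(q(e, e), q(e, e))))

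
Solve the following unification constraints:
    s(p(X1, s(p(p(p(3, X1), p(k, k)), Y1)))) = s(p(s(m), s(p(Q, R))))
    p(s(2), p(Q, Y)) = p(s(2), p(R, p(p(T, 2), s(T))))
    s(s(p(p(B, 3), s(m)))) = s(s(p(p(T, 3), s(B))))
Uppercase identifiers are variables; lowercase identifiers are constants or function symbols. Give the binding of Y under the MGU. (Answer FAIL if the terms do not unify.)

p(p(m, 2), s(m))

Decompose s/1: p(X1, s(p(p(p(3, X1), p(k, k)), Y1))) = p(s(m), s(p(Q, R))).
Decompose p/2: X1 = s(m),  s(p(p(p(3, X1), p(k, k)), Y1)) = s(p(Q, R)).
Bind X1 := s(m); substituting into the one remaining equation that mentions X1 gives: s(p(p(p(3, s(m)), p(k, k)), Y1)) = s(p(Q, R)).
Decompose s/1: p(p(p(3, s(m)), p(k, k)), Y1) = p(Q, R).
Decompose p/2: p(p(3, s(m)), p(k, k)) = Q,  Y1 = R.
Bind Q := p(p(3, s(m)), p(k, k)); substituting into the one remaining equation that mentions Q gives: p(s(2), p(p(p(3, s(m)), p(k, k)), Y)) = p(s(2), p(R, p(p(T, 2), s(T)))).
Bind Y1 := R; no other remaining equation mentions Y1.
Decompose p/2: s(2) = s(2),  p(p(p(3, s(m)), p(k, k)), Y) = p(R, p(p(T, 2), s(T))).
Delete trivial equation s(2) = s(2).
Decompose p/2: p(p(3, s(m)), p(k, k)) = R,  Y = p(p(T, 2), s(T)).
Bind R := p(p(3, s(m)), p(k, k)); no other remaining equation mentions R. Substituting into the earlier binding gives Y1 := p(p(3, s(m)), p(k, k)).
Bind Y := p(p(T, 2), s(T)); no other remaining equation mentions Y.
Decompose s/1: s(p(p(B, 3), s(m))) = s(p(p(T, 3), s(B))).
Decompose s/1: p(p(B, 3), s(m)) = p(p(T, 3), s(B)).
Decompose p/2: p(B, 3) = p(T, 3),  s(m) = s(B).
Decompose p/2: B = T,  3 = 3.
Bind B := T; substituting into the one remaining equation that mentions B gives: s(m) = s(T).
Delete trivial equation 3 = 3.
Decompose s/1: m = T.
Bind T := m. Substituting into the earlier bindings gives Y := p(p(m, 2), s(m)), B := m.
MGU = { X1 -> s(m), Q -> p(p(3, s(m)), p(k, k)), Y1 -> p(p(3, s(m)), p(k, k)), R -> p(p(3, s(m)), p(k, k)), Y -> p(p(m, 2), s(m)), B -> m, T -> m }, so Y -> p(p(m, 2), s(m)).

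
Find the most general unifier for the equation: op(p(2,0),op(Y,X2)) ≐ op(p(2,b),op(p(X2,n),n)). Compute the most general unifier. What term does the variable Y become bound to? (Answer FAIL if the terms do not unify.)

FAIL

Decompose op/2: p(2,0) ≐ p(2,b),  op(Y,X2) ≐ op(p(X2,n),n).
Decompose p/2: 2 ≐ 2,  0 ≐ b.
Delete trivial equation 2 ≐ 2.
Clash: constants 0 and b differ; no unifier exists.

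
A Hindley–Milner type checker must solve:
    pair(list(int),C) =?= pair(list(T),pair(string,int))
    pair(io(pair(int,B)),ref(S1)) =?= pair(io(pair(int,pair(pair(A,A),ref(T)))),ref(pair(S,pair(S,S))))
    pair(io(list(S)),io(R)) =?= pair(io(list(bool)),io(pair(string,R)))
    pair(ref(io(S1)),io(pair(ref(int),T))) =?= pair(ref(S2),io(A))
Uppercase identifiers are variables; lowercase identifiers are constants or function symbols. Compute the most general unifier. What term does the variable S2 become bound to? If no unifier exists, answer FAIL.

Decompose pair/2: list(int) =?= list(T),  C =?= pair(string,int).
Decompose list/1: int =?= T.
Bind T := int; substituting into the 2 remaining equations that mention T gives: pair(io(pair(int,B)),ref(S1)) =?= pair(io(pair(int,pair(pair(A,A),ref(int)))),ref(pair(S,pair(S,S)))),  pair(ref(io(S1)),io(pair(ref(int),int))) =?= pair(ref(S2),io(A)).
Bind C := pair(string,int); no other remaining equation mentions C.
Decompose pair/2: io(pair(int,B)) =?= io(pair(int,pair(pair(A,A),ref(int)))),  ref(S1) =?= ref(pair(S,pair(S,S))).
Decompose io/1: pair(int,B) =?= pair(int,pair(pair(A,A),ref(int))).
Decompose pair/2: int =?= int,  B =?= pair(pair(A,A),ref(int)).
Delete trivial equation int =?= int.
Bind B := pair(pair(A,A),ref(int)); no other remaining equation mentions B.
Decompose ref/1: S1 =?= pair(S,pair(S,S)).
Bind S1 := pair(S,pair(S,S)); substituting into the one remaining equation that mentions S1 gives: pair(ref(io(pair(S,pair(S,S)))),io(pair(ref(int),int))) =?= pair(ref(S2),io(A)).
Decompose pair/2: io(list(S)) =?= io(list(bool)),  io(R) =?= io(pair(string,R)).
Decompose io/1: list(S) =?= list(bool).
Decompose list/1: S =?= bool.
Bind S := bool; substituting into the one remaining equation that mentions S gives: pair(ref(io(pair(bool,pair(bool,bool)))),io(pair(ref(int),int))) =?= pair(ref(S2),io(A)). Substituting into the earlier binding gives S1 := pair(bool,pair(bool,bool)).
Decompose io/1: R =?= pair(string,R).
Occurs check fails: R occurs in pair(string,R); the equation R =?= pair(string,R) has no finite solution.

FAIL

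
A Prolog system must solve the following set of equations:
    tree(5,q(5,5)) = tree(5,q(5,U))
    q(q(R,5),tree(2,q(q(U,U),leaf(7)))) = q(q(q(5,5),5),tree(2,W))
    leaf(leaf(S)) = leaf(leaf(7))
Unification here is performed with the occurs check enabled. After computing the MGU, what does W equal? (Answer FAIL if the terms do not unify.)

q(q(5,5),leaf(7))

Decompose tree/2: 5 = 5,  q(5,5) = q(5,U).
Delete trivial equation 5 = 5.
Decompose q/2: 5 = 5,  5 = U.
Delete trivial equation 5 = 5.
Bind U := 5; substituting into the one remaining equation that mentions U gives: q(q(R,5),tree(2,q(q(5,5),leaf(7)))) = q(q(q(5,5),5),tree(2,W)).
Decompose q/2: q(R,5) = q(q(5,5),5),  tree(2,q(q(5,5),leaf(7))) = tree(2,W).
Decompose q/2: R = q(5,5),  5 = 5.
Bind R := q(5,5); no other remaining equation mentions R.
Delete trivial equation 5 = 5.
Decompose tree/2: 2 = 2,  q(q(5,5),leaf(7)) = W.
Delete trivial equation 2 = 2.
Bind W := q(q(5,5),leaf(7)); no other remaining equation mentions W.
Decompose leaf/1: leaf(S) = leaf(7).
Decompose leaf/1: S = 7.
Bind S := 7.
MGU = { U ↦ 5, R ↦ q(5,5), W ↦ q(q(5,5),leaf(7)), S ↦ 7 }, so W ↦ q(q(5,5),leaf(7)).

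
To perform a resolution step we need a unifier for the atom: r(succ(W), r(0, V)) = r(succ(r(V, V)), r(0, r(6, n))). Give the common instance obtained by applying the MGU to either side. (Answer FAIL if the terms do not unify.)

Decompose r/2: succ(W) = succ(r(V, V)),  r(0, V) = r(0, r(6, n)).
Decompose succ/1: W = r(V, V).
Bind W := r(V, V); no other remaining equation mentions W.
Decompose r/2: 0 = 0,  V = r(6, n).
Delete trivial equation 0 = 0.
Bind V := r(6, n). Substituting into the earlier binding gives W := r(r(6, n), r(6, n)).
Applying the MGU to either side gives r(succ(r(r(6, n), r(6, n))), r(0, r(6, n))).

r(succ(r(r(6, n), r(6, n))), r(0, r(6, n)))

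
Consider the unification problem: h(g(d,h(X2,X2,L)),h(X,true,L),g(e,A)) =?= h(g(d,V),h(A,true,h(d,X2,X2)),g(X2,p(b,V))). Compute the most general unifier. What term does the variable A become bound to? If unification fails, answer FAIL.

Decompose h/3: g(d,h(X2,X2,L)) =?= g(d,V),  h(X,true,L) =?= h(A,true,h(d,X2,X2)),  g(e,A) =?= g(X2,p(b,V)).
Decompose g/2: d =?= d,  h(X2,X2,L) =?= V.
Delete trivial equation d =?= d.
Bind V := h(X2,X2,L); substituting into the one remaining equation that mentions V gives: g(e,A) =?= g(X2,p(b,h(X2,X2,L))).
Decompose h/3: X =?= A,  true =?= true,  L =?= h(d,X2,X2).
Bind X := A; no other remaining equation mentions X.
Delete trivial equation true =?= true.
Bind L := h(d,X2,X2); substituting into the remaining equation gives: g(e,A) =?= g(X2,p(b,h(X2,X2,h(d,X2,X2)))). Substituting into the earlier binding gives V := h(X2,X2,h(d,X2,X2)).
Decompose g/2: e =?= X2,  A =?= p(b,h(X2,X2,h(d,X2,X2))).
Bind X2 := e; substituting into the remaining equation gives: A =?= p(b,h(e,e,h(d,e,e))). Substituting into the earlier bindings gives V := h(e,e,h(d,e,e)), L := h(d,e,e).
Bind A := p(b,h(e,e,h(d,e,e))). Substituting into the earlier binding gives X := p(b,h(e,e,h(d,e,e))).
MGU = { V ↦ h(e,e,h(d,e,e)), X ↦ p(b,h(e,e,h(d,e,e))), L ↦ h(d,e,e), X2 ↦ e, A ↦ p(b,h(e,e,h(d,e,e))) }, so A ↦ p(b,h(e,e,h(d,e,e))).

p(b,h(e,e,h(d,e,e)))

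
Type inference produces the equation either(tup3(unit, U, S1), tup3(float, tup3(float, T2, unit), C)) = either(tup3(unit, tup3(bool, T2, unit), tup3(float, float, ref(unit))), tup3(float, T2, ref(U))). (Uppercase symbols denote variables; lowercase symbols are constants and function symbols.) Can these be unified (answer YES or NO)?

Decompose either/2: tup3(unit, U, S1) = tup3(unit, tup3(bool, T2, unit), tup3(float, float, ref(unit))),  tup3(float, tup3(float, T2, unit), C) = tup3(float, T2, ref(U)).
Decompose tup3/3: unit = unit,  U = tup3(bool, T2, unit),  S1 = tup3(float, float, ref(unit)).
Delete trivial equation unit = unit.
Bind U := tup3(bool, T2, unit); substituting into the one remaining equation that mentions U gives: tup3(float, tup3(float, T2, unit), C) = tup3(float, T2, ref(tup3(bool, T2, unit))).
Bind S1 := tup3(float, float, ref(unit)); no other remaining equation mentions S1.
Decompose tup3/3: float = float,  tup3(float, T2, unit) = T2,  C = ref(tup3(bool, T2, unit)).
Delete trivial equation float = float.
Occurs check fails: T2 occurs in tup3(float, T2, unit); the equation T2 = tup3(float, T2, unit) has no finite solution.

NO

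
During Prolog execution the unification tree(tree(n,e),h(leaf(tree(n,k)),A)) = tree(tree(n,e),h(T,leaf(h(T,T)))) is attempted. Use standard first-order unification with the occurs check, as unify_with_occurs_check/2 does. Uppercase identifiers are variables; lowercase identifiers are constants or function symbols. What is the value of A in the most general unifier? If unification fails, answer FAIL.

leaf(h(leaf(tree(n,k)),leaf(tree(n,k))))

Decompose tree/2: tree(n,e) = tree(n,e),  h(leaf(tree(n,k)),A) = h(T,leaf(h(T,T))).
Delete trivial equation tree(n,e) = tree(n,e).
Decompose h/2: leaf(tree(n,k)) = T,  A = leaf(h(T,T)).
Bind T := leaf(tree(n,k)); substituting into the remaining equation gives: A = leaf(h(leaf(tree(n,k)),leaf(tree(n,k)))).
Bind A := leaf(h(leaf(tree(n,k)),leaf(tree(n,k)))).
MGU = { T = leaf(tree(n,k)), A = leaf(h(leaf(tree(n,k)),leaf(tree(n,k)))) }, so A = leaf(h(leaf(tree(n,k)),leaf(tree(n,k)))).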